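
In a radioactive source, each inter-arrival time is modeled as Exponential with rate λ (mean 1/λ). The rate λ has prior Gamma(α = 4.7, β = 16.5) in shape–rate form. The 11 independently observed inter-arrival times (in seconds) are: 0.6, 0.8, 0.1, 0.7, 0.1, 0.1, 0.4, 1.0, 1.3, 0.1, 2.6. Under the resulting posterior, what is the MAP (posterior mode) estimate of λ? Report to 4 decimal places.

0.6049

With a Gamma(shape α, rate β) prior on the exponential rate λ, the posterior after n observations with total T = Σxᵢ is Gamma(α+n, β+T).
Sum of observations T = 7.8 seconds; n = 11.
Posterior: Gamma(4.7+11, 16.5+7.8) = Gamma(15.7, 24.3).
Mode = (α−1)/β = 0.6049.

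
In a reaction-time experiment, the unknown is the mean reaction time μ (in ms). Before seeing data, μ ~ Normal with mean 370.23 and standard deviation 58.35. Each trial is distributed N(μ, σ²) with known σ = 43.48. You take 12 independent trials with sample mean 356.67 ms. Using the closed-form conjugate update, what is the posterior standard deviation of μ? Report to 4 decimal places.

For Normal data with known variance σ², a Normal(μ₀, σ₀²) prior on μ is conjugate. Posterior precision = 1/σ₀² + n/σ²; posterior mean is the precision-weighted average of μ₀ and x̄.
σ₀² = 58.35² = 3404.7225, σ² = 43.48² = 1890.5104; σ² + n·σ₀² = 1890.5104 + 12·3404.7225 = 42747.1804.
Posterior precision = 1/σ₀² + n/σ² = 1/3404.7225 + 12/1890.5104 = (σ² + n·σ₀²)/(σ₀²σ²) = 42747.1804/(3404.7225·1890.5104); posterior variance σₙ² = σ₀²σ²/(σ² + n·σ₀²) = 3404.7225·1890.5104/42747.1804 = 150.575155.
Posterior SD = √σₙ² = √(3404.7225·1890.5104/42747.1804) = 12.2709.

12.2709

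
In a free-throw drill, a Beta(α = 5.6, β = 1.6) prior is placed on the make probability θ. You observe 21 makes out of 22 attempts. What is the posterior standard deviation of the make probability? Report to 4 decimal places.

0.0518

The Beta prior is conjugate to a Binomial/Bernoulli likelihood; the update adds successes to α and failures to β.
Posterior: Beta(α+k, β+n−k) = Beta(5.6+21, 1.6+1) = Beta(26.6, 2.6).
Var = αβ/((α+β)²(α+β+1)) = 26.6·2.6/(29.2²·30.2) = 0.00268585; SD = √0.00268585 = 0.0518.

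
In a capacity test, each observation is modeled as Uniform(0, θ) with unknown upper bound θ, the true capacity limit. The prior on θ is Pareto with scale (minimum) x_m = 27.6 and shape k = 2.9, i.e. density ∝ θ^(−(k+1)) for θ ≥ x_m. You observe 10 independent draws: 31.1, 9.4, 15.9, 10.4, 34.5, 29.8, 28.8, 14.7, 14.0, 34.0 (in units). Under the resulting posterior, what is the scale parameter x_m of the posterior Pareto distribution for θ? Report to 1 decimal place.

34.5

A Pareto(scale x_m, shape k) prior on the upper bound θ of Uniform(0, θ) is conjugate: posterior is Pareto(max(x_m, max xᵢ), k + n).
Sample maximum = 34.5; prior scale x_m = 27.6 → posterior scale = max = 34.5.
Posterior shape = 2.9 + 10 = 12.9.
Posterior scale x_m = 34.5.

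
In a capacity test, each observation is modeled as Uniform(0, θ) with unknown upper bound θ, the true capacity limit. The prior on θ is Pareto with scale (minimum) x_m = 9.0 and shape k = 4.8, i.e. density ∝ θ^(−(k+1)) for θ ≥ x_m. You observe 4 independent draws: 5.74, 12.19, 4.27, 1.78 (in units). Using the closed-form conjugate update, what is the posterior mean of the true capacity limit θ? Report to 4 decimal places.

A Pareto(scale x_m, shape k) prior on the upper bound θ of Uniform(0, θ) is conjugate: posterior is Pareto(max(x_m, max xᵢ), k + n).
Sample maximum = 12.19; prior scale x_m = 9.0 → posterior scale = max = 12.19.
Posterior shape = 4.8 + 4 = 8.8.
E[θ|data] = k·x_m/(k−1) = 8.8·12.19/7.8 = 13.7528.

13.7528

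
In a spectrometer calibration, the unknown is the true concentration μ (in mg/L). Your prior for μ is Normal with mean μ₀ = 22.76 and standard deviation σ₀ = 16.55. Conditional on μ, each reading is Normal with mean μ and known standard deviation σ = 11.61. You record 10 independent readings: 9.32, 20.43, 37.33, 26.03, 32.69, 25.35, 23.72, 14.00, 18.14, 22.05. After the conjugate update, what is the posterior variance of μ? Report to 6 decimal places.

12.846988

For Normal data with known variance σ², a Normal(μ₀, σ₀²) prior on μ is conjugate. Posterior precision = 1/σ₀² + n/σ²; posterior mean is the precision-weighted average of μ₀ and x̄.
σ₀² = 16.55² = 273.9025, σ² = 11.61² = 134.7921; σ² + n·σ₀² = 134.7921 + 10·273.9025 = 2873.8171.
Posterior precision = 1/σ₀² + n/σ² = 1/273.9025 + 10/134.7921 = (σ² + n·σ₀²)/(σ₀²σ²) = 2873.8171/(273.9025·134.7921); posterior variance σₙ² = σ₀²σ²/(σ² + n·σ₀²) = 273.9025·134.7921/2873.8171 = 12.846988.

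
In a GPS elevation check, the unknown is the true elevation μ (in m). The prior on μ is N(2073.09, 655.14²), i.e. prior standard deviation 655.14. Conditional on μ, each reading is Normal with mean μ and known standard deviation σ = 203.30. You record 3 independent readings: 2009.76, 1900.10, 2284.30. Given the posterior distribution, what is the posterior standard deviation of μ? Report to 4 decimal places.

115.5357

For Normal data with known variance σ², a Normal(μ₀, σ₀²) prior on μ is conjugate. Posterior precision = 1/σ₀² + n/σ²; posterior mean is the precision-weighted average of μ₀ and x̄.
σ₀² = 655.14² = 429208.4196, σ² = 203.30² = 41330.89; σ² + n·σ₀² = 41330.89 + 3·429208.4196 = 1328956.1488.
Posterior precision = 1/σ₀² + n/σ² = 1/429208.4196 + 3/41330.89 = (σ² + n·σ₀²)/(σ₀²σ²) = 1328956.1488/(429208.4196·41330.89); posterior variance σₙ² = σ₀²σ²/(σ² + n·σ₀²) = 429208.4196·41330.89/1328956.1488 = 13348.496106.
Posterior SD = √σₙ² = √(429208.4196·41330.89/1328956.1488) = 115.5357.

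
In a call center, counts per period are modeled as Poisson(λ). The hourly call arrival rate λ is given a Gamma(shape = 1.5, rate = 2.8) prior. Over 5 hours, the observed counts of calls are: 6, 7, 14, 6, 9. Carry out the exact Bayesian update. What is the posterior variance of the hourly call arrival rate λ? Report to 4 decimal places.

With a Gamma(shape α, rate β) prior, the Poisson likelihood is conjugate: the posterior is Gamma(α + ΣXᵢ, β + n).
Sum of counts S = 42 over n = 5 hours.
Posterior: Gamma(α+S, β+n) = Gamma(1.5+42, 2.8+5) = Gamma(43.5, 7.8).
Var = α/β² = 43.5/7.8² = 0.7150.

0.7150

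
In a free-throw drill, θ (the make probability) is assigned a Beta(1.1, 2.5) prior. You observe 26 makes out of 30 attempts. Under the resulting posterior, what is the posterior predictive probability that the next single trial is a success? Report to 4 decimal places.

The Beta prior is conjugate to a Binomial/Bernoulli likelihood; the update adds successes to α and failures to β.
Posterior: Beta(α+k, β+n−k) = Beta(1.1+26, 2.5+4) = Beta(27.1, 6.5).
For a single future Bernoulli trial, P(success | data) = α/(α+β) = 0.8065.

0.8065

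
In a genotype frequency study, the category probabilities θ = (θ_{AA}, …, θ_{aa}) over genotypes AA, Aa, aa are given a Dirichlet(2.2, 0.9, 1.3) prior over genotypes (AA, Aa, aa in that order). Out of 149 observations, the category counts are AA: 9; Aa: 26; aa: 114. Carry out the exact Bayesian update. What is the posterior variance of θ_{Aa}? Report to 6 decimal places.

The Dirichlet prior is conjugate to the Multinomial likelihood: each posterior αⱼ = prior αⱼ + observed count nⱼ.
Posterior concentration: (11.2, 26.9, 115.3), total = 153.4.
Var[θ_j] = α_j(Σα−α_j)/((Σα)²(Σα+1)) = 26.9·126.5/(153.4²·154.4) = 0.000937.

0.000937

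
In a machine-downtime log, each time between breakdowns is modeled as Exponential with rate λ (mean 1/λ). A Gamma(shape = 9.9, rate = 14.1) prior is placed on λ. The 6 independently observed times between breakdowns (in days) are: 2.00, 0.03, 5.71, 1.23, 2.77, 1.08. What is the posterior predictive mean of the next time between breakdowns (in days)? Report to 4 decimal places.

With a Gamma(shape α, rate β) prior on the exponential rate λ, the posterior after n observations with total T = Σxᵢ is Gamma(α+n, β+T).
Sum of observations T = 12.82 days; n = 6.
Posterior: Gamma(9.9+6, 14.1+12.82) = Gamma(15.9, 26.92).
The predictive distribution for the next observation is Lomax; its mean is β/(α−1) = 26.92/14.9 = 1.8067.

1.8067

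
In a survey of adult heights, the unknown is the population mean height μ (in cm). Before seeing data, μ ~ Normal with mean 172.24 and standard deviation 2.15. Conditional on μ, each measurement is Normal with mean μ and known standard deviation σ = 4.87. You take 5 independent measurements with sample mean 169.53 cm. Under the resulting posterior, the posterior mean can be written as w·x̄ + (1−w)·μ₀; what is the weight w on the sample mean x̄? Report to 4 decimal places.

For Normal data with known variance σ², a Normal(μ₀, σ₀²) prior on μ is conjugate. Posterior precision = 1/σ₀² + n/σ²; posterior mean is the precision-weighted average of μ₀ and x̄.
σ₀² = 2.15² = 4.6225, σ² = 4.87² = 23.7169. Prior precision 1/σ₀² = 1/4.6225; data precision n/σ² = 5/23.7169.
w = (n/σ²)/(1/σ₀² + n/σ²) = n·σ₀²/(σ² + n·σ₀²) = 5·4.6225/(23.7169 + 5·4.6225) = 23.1125/46.8294 = 0.4935.

0.4935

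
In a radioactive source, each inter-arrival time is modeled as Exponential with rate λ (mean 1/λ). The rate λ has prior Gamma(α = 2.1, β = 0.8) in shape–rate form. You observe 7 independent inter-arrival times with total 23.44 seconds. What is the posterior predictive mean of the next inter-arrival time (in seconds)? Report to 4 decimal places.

With a Gamma(shape α, rate β) prior on the exponential rate λ, the posterior after n observations with total T = Σxᵢ is Gamma(α+n, β+T).
Posterior: Gamma(2.1+7, 0.8+23.44) = Gamma(9.1, 24.24).
The predictive distribution for the next observation is Lomax; its mean is β/(α−1) = 24.24/8.1 = 2.9926.

2.9926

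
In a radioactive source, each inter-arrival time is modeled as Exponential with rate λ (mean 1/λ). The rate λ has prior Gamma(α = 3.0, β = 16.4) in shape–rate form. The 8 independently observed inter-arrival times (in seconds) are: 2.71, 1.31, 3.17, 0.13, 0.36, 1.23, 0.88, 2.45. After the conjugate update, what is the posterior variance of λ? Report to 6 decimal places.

With a Gamma(shape α, rate β) prior on the exponential rate λ, the posterior after n observations with total T = Σxᵢ is Gamma(α+n, β+T).
Sum of observations T = 12.24 seconds; n = 8.
Posterior: Gamma(3.0+8, 16.4+12.24) = Gamma(11.0, 28.64).
Var = α/β² = 0.013411.

0.013411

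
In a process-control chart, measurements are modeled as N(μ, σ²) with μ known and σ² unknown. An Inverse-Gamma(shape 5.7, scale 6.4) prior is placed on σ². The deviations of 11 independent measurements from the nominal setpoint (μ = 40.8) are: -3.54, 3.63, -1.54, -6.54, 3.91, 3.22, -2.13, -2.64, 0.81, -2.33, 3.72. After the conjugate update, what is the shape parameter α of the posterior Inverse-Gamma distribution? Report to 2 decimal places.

11.20

With known mean μ and an Inverse-Gamma(α, β) prior on σ², the Normal likelihood is conjugate: posterior is Inv-Gamma(α + n/2, β + Σ(xᵢ−μ)²/2).
Σ(xᵢ−μ)² = (-3.54)² + (3.63)² + (-1.54)² + (-6.54)² + (3.91)² + (3.22)² + (-2.13)² + (-2.64)² + (0.81)² + (-2.33)² + (3.72)² = 127.9381.
Posterior: Inv-Gamma(5.7 + 11/2, 6.4 + 127.9381/2) = Inv-Gamma(11.20, 70.36905).
Posterior α = 11.20.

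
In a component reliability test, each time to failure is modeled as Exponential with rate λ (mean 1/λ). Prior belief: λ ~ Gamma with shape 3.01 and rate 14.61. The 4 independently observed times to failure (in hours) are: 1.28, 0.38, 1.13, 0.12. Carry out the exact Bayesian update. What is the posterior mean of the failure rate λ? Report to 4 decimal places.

With a Gamma(shape α, rate β) prior on the exponential rate λ, the posterior after n observations with total T = Σxᵢ is Gamma(α+n, β+T).
Sum of observations T = 2.91 hours; n = 4.
Posterior: Gamma(3.01+4, 14.61+2.91) = Gamma(7.01, 17.52).
Posterior mean of λ = α/β = 7.01/17.52 = 0.4001.

0.4001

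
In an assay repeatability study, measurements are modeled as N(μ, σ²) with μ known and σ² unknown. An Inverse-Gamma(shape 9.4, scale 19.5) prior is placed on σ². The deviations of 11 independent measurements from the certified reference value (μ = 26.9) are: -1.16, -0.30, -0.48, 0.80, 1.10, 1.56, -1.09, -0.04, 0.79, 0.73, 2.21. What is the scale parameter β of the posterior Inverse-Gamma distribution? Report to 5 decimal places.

26.09020

With known mean μ and an Inverse-Gamma(α, β) prior on σ², the Normal likelihood is conjugate: posterior is Inv-Gamma(α + n/2, β + Σ(xᵢ−μ)²/2).
Σ(xᵢ−μ)² = (-1.16)² + (-0.30)² + (-0.48)² + (0.80)² + (1.10)² + (1.56)² + (-1.09)² + (-0.04)² + (0.79)² + (0.73)² + (2.21)² = 13.1804.
Posterior: Inv-Gamma(9.4 + 11/2, 19.5 + 13.1804/2) = Inv-Gamma(14.90, 26.09020).
Posterior β = 26.09020.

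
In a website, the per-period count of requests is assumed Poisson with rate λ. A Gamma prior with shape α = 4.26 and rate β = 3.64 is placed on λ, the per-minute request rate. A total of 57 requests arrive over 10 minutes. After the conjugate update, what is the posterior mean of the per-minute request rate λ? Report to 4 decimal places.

4.4912

With a Gamma(shape α, rate β) prior, the Poisson likelihood is conjugate: the posterior is Gamma(α + ΣXᵢ, β + n).
Posterior: Gamma(α+S, β+n) = Gamma(4.26+57, 3.64+10) = Gamma(61.26, 13.64).
Posterior mean = α/β = 61.26/13.64 = 4.4912.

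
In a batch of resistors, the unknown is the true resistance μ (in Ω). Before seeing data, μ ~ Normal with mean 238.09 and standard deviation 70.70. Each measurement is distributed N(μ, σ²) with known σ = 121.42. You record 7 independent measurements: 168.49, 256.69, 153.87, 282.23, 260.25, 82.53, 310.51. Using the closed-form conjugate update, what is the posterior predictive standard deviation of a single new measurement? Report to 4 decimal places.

127.3758

For Normal data with known variance σ², a Normal(μ₀, σ₀²) prior on μ is conjugate. Posterior precision = 1/σ₀² + n/σ²; posterior mean is the precision-weighted average of μ₀ and x̄.
σ₀² = 70.70² = 4998.49, σ² = 121.42² = 14742.8164; σ² + n·σ₀² = 14742.8164 + 7·4998.49 = 49732.2464.
Posterior precision = 1/σ₀² + n/σ² = 1/4998.49 + 7/14742.8164 = (σ² + n·σ₀²)/(σ₀²σ²) = 49732.2464/(4998.49·14742.8164); posterior variance σₙ² = σ₀²σ²/(σ² + n·σ₀²) = 4998.49·14742.8164/49732.2464 = 1481.771399.
Predictive variance for one new observation = σₙ² + σ² = 4998.49·14742.8164/49732.2464 + 14742.8164 = σ²·(σ₀² + 49732.2464)/49732.2464 = 14742.8164·54730.7364/49732.2464 = 16224.587799; SD = √(14742.8164·54730.7364/49732.2464) = 127.3758.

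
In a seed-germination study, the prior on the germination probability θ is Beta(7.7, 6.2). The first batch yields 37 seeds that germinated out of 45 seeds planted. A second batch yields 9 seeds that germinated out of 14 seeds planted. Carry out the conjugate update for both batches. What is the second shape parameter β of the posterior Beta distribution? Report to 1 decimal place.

19.2

The Beta prior is conjugate to a Binomial/Bernoulli likelihood; the update adds successes to α and failures to β.
After batch 1: Beta(7.7+37, 6.2+8) = Beta(44.7, 14.2).
After batch 2: Beta(44.7+9, 14.2+5) = Beta(53.7, 19.2).
Posterior β = 19.2.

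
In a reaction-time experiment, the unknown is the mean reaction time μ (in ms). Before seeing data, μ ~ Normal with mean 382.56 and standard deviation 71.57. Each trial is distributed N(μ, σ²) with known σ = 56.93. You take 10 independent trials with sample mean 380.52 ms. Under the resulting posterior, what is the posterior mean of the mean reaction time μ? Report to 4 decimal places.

380.6414

For Normal data with known variance σ², a Normal(μ₀, σ₀²) prior on μ is conjugate. Posterior precision = 1/σ₀² + n/σ²; posterior mean is the precision-weighted average of μ₀ and x̄.
n·x̄ = 10·380.52 = 3805.2.
σ₀² = 71.57² = 5122.2649, σ² = 56.93² = 3241.0249; σ² + n·σ₀² = 3241.0249 + 10·5122.2649 = 54463.6739.
Posterior mean = (μ₀/σ₀² + n·x̄/σ²)/(1/σ₀² + n/σ²) = (σ²·μ₀ + σ₀²·n·x̄)/(σ² + n·σ₀²) = (3241.0249·382.56 + 5122.2649·3805.2)/54463.6739 = 20731128.883224/54463.6739 = 380.6414.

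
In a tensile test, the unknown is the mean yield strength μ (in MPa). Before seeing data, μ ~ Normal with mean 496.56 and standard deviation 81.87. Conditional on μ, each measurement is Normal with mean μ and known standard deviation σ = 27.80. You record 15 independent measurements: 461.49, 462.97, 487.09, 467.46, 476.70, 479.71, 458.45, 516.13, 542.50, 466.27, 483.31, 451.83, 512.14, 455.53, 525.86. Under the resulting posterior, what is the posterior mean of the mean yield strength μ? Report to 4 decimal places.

For Normal data with known variance σ², a Normal(μ₀, σ₀²) prior on μ is conjugate. Posterior precision = 1/σ₀² + n/σ²; posterior mean is the precision-weighted average of μ₀ and x̄.
Σxᵢ = 461.49 + 462.97 + 487.09 + 467.46 + 476.70 + 479.71 + 458.45 + 516.13 + 542.50 + 466.27 + 483.31 + 451.83 + 512.14 + 455.53 + 525.86 = 7247.44, so n·x̄ = 7247.44.
σ₀² = 81.87² = 6702.6969, σ² = 27.80² = 772.84; σ² + n·σ₀² = 772.84 + 15·6702.6969 = 101313.2935.
Posterior mean = (μ₀/σ₀² + n·x̄/σ²)/(1/σ₀² + n/σ²) = (σ²·μ₀ + σ₀²·n·x̄)/(σ² + n·σ₀²) = (772.84·496.56 + 6702.6969·7247.44)/101313.2935 = 48961155.051336/101313.2935 = 483.2649.

483.2649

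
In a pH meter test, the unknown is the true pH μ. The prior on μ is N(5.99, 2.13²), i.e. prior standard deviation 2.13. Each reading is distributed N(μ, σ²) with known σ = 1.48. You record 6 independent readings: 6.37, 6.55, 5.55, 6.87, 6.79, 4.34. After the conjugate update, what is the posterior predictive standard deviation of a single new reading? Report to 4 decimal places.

1.5901

For Normal data with known variance σ², a Normal(μ₀, σ₀²) prior on μ is conjugate. Posterior precision = 1/σ₀² + n/σ²; posterior mean is the precision-weighted average of μ₀ and x̄.
σ₀² = 2.13² = 4.5369, σ² = 1.48² = 2.1904; σ² + n·σ₀² = 2.1904 + 6·4.5369 = 29.4118.
Posterior precision = 1/σ₀² + n/σ² = 1/4.5369 + 6/2.1904 = (σ² + n·σ₀²)/(σ₀²σ²) = 29.4118/(4.5369·2.1904); posterior variance σₙ² = σ₀²σ²/(σ² + n·σ₀²) = 4.5369·2.1904/29.4118 = 0.337879.
Predictive variance for one new observation = σₙ² + σ² = 4.5369·2.1904/29.4118 + 2.1904 = σ²·(σ₀² + 29.4118)/29.4118 = 2.1904·33.9487/29.4118 = 2.528279; SD = √(2.1904·33.9487/29.4118) = 1.5901.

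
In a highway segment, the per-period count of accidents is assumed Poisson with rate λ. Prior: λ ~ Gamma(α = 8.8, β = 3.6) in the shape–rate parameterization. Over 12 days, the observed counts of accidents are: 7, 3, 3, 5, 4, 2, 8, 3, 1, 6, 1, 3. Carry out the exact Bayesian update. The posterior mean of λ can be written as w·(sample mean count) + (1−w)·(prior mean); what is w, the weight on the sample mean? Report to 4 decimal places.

0.7692

With a Gamma(shape α, rate β) prior, the Poisson likelihood is conjugate: the posterior is Gamma(α + ΣXᵢ, β + n).
Posterior mean = (α₀+S)/(β₀+n) = [n/(β₀+n)]·(S/n) + [β₀/(β₀+n)]·(α₀/β₀), so only n and β₀ enter the weight.
Weight on data w = n/(β₀+n) = 12/(3.6+12) = 12/15.6 = 0.7692.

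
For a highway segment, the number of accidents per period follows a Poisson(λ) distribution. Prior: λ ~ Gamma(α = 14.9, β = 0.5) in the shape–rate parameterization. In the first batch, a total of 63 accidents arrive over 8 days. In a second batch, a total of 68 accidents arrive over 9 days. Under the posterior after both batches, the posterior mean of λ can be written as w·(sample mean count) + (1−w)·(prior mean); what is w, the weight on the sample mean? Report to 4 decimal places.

0.9714

With a Gamma(shape α, rate β) prior, the Poisson likelihood is conjugate: the posterior is Gamma(α + ΣXᵢ, β + n).
Total number of days: n = 8 + 9 = 17.
Posterior mean = (α₀+S)/(β₀+n) = [n/(β₀+n)]·(S/n) + [β₀/(β₀+n)]·(α₀/β₀), so only n and β₀ enter the weight.
Weight on data w = n/(β₀+n) = 17/(0.5+17) = 17/17.5 = 0.9714.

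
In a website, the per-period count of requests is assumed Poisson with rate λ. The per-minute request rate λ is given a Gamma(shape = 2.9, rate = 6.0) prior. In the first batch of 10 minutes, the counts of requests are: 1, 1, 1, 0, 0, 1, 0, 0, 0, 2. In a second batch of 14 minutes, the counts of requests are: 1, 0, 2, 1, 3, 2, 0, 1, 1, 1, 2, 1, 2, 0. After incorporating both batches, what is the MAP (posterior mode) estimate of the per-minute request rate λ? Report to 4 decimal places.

With a Gamma(shape α, rate β) prior, the Poisson likelihood is conjugate: the posterior is Gamma(α + ΣXᵢ, β + n).
Batch 1: sum of counts S = 6 over n = 10 minutes.
After batch 1: Gamma(α+S, β+n) = Gamma(2.9+6, 6.0+10) = Gamma(8.9, 16.0).
Batch 2: sum of counts S = 17 over n = 14 minutes.
After batch 2: Gamma(α+S, β+n) = Gamma(8.9+17, 16.0+14) = Gamma(25.9, 30.0).
Mode of Gamma(α,β) for α≥1 is (α−1)/β = 24.9/30.0 = 0.8300.

0.8300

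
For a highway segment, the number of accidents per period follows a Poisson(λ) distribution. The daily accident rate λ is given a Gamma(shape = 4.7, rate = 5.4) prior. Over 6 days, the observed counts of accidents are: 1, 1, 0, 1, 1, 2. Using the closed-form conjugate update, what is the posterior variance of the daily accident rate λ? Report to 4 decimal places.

With a Gamma(shape α, rate β) prior, the Poisson likelihood is conjugate: the posterior is Gamma(α + ΣXᵢ, β + n).
Sum of counts S = 6 over n = 6 days.
Posterior: Gamma(α+S, β+n) = Gamma(4.7+6, 5.4+6) = Gamma(10.7, 11.4).
Var = α/β² = 10.7/11.4² = 0.0823.

0.0823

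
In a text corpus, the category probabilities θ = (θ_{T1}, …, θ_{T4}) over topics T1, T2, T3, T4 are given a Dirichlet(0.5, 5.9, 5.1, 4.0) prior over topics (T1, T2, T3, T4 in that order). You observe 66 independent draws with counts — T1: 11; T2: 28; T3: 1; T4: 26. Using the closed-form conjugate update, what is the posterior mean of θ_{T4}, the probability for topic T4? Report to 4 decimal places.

The Dirichlet prior is conjugate to the Multinomial likelihood: each posterior αⱼ = prior αⱼ + observed count nⱼ.
Posterior concentration: (11.5, 33.9, 6.1, 30.0), total = 81.5.
E[θ_{T4}|data] = α_{T4}/Σα = 30.0/81.5 = 0.3681.

0.3681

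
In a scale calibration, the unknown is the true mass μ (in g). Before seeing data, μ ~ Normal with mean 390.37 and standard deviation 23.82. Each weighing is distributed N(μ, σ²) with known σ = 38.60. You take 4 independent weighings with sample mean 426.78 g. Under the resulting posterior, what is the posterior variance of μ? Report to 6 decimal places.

For Normal data with known variance σ², a Normal(μ₀, σ₀²) prior on μ is conjugate. Posterior precision = 1/σ₀² + n/σ²; posterior mean is the precision-weighted average of μ₀ and x̄.
σ₀² = 23.82² = 567.3924, σ² = 38.60² = 1489.96; σ² + n·σ₀² = 1489.96 + 4·567.3924 = 3759.5296.
Posterior precision = 1/σ₀² + n/σ² = 1/567.3924 + 4/1489.96 = (σ² + n·σ₀²)/(σ₀²σ²) = 3759.5296/(567.3924·1489.96); posterior variance σₙ² = σ₀²σ²/(σ² + n·σ₀²) = 567.3924·1489.96/3759.5296 = 224.866425.

224.866425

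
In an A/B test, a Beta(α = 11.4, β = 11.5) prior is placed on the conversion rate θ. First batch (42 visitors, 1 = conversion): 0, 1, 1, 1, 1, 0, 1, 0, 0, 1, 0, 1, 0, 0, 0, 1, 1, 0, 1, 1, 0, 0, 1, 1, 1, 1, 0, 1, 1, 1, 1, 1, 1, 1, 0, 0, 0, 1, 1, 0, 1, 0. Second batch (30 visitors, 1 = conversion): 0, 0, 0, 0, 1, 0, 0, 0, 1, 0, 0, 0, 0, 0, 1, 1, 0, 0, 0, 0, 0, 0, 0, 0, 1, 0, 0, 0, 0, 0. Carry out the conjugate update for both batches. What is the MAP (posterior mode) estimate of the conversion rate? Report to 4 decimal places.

The Beta prior is conjugate to a Binomial/Bernoulli likelihood; the update adds successes to α and failures to β.
After batch 1: Beta(11.4+25, 11.5+17) = Beta(36.4, 28.5).
After batch 2: Beta(36.4+5, 28.5+25) = Beta(41.4, 53.5).
Mode of Beta(a,b) for a,b>1 is (a−1)/(a+b−2) = 40.4/92.9 = 0.4349.

0.4349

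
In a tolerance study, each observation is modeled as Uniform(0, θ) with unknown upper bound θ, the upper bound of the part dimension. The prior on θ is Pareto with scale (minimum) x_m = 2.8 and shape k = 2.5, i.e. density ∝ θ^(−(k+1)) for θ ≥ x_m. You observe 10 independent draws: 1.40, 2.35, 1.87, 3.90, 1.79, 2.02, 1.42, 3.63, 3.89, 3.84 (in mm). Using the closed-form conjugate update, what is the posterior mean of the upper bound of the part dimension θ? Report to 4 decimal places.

4.2391

A Pareto(scale x_m, shape k) prior on the upper bound θ of Uniform(0, θ) is conjugate: posterior is Pareto(max(x_m, max xᵢ), k + n).
Sample maximum = 3.90; prior scale x_m = 2.8 → posterior scale = max = 3.90.
Posterior shape = 2.5 + 10 = 12.5.
E[θ|data] = k·x_m/(k−1) = 12.5·3.90/11.5 = 4.2391.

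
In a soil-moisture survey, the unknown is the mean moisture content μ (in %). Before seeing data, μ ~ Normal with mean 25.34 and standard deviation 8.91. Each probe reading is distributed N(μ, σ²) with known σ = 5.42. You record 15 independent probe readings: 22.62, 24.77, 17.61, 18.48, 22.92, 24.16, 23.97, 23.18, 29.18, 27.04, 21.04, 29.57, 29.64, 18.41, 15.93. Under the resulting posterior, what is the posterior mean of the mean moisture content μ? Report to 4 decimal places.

23.2854

For Normal data with known variance σ², a Normal(μ₀, σ₀²) prior on μ is conjugate. Posterior precision = 1/σ₀² + n/σ²; posterior mean is the precision-weighted average of μ₀ and x̄.
Σxᵢ = 22.62 + 24.77 + 17.61 + 18.48 + 22.92 + 24.16 + 23.97 + 23.18 + 29.18 + 27.04 + 21.04 + 29.57 + 29.64 + 18.41 + 15.93 = 348.52, so n·x̄ = 348.52.
σ₀² = 8.91² = 79.3881, σ² = 5.42² = 29.3764; σ² + n·σ₀² = 29.3764 + 15·79.3881 = 1220.1979.
Posterior mean = (μ₀/σ₀² + n·x̄/σ²)/(1/σ₀² + n/σ²) = (σ²·μ₀ + σ₀²·n·x̄)/(σ² + n·σ₀²) = (29.3764·25.34 + 79.3881·348.52)/1220.1979 = 28412.738588/1220.1979 = 23.2854.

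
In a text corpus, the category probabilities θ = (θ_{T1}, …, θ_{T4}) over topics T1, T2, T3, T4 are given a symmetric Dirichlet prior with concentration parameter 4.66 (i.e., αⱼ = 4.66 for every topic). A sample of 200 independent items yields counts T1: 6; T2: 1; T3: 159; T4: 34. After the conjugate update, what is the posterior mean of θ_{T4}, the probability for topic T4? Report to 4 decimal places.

The Dirichlet prior is conjugate to the Multinomial likelihood: each posterior αⱼ = prior αⱼ + observed count nⱼ.
Posterior concentration: (10.66, 5.66, 163.66, 38.66), total = 218.64.
E[θ_{T4}|data] = α_{T4}/Σα = 38.66/218.64 = 0.1768.

0.1768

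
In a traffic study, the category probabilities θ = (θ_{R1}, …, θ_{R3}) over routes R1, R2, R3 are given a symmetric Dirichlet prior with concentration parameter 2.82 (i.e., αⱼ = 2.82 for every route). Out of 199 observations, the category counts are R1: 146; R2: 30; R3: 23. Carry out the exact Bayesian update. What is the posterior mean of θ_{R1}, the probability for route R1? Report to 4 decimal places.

The Dirichlet prior is conjugate to the Multinomial likelihood: each posterior αⱼ = prior αⱼ + observed count nⱼ.
Posterior concentration: (148.82, 32.82, 25.82), total = 207.46.
E[θ_{R1}|data] = α_{R1}/Σα = 148.82/207.46 = 0.7173.

0.7173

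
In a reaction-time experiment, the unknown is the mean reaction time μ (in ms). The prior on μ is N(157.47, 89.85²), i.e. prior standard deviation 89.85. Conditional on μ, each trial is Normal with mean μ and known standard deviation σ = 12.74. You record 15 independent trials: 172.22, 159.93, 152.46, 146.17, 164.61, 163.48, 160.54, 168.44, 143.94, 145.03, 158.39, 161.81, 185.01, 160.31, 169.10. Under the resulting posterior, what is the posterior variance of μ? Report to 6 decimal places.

10.806023

For Normal data with known variance σ², a Normal(μ₀, σ₀²) prior on μ is conjugate. Posterior precision = 1/σ₀² + n/σ²; posterior mean is the precision-weighted average of μ₀ and x̄.
σ₀² = 89.85² = 8073.0225, σ² = 12.74² = 162.3076; σ² + n·σ₀² = 162.3076 + 15·8073.0225 = 121257.6451.
Posterior precision = 1/σ₀² + n/σ² = 1/8073.0225 + 15/162.3076 = (σ² + n·σ₀²)/(σ₀²σ²) = 121257.6451/(8073.0225·162.3076); posterior variance σₙ² = σ₀²σ²/(σ² + n·σ₀²) = 8073.0225·162.3076/121257.6451 = 10.806023.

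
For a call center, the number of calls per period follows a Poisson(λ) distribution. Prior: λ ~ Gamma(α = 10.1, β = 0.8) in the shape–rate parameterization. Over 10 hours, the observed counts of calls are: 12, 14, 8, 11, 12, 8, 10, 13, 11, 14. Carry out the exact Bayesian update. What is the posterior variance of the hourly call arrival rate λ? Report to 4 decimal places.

1.0554

With a Gamma(shape α, rate β) prior, the Poisson likelihood is conjugate: the posterior is Gamma(α + ΣXᵢ, β + n).
Sum of counts S = 113 over n = 10 hours.
Posterior: Gamma(α+S, β+n) = Gamma(10.1+113, 0.8+10) = Gamma(123.1, 10.8).
Var = α/β² = 123.1/10.8² = 1.0554.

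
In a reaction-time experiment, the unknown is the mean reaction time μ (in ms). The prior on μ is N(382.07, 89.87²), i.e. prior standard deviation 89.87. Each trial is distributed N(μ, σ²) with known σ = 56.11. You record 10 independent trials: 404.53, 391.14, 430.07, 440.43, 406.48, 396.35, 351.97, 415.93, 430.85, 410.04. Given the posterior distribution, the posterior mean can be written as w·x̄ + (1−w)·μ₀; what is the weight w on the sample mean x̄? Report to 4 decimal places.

0.9625

For Normal data with known variance σ², a Normal(μ₀, σ₀²) prior on μ is conjugate. Posterior precision = 1/σ₀² + n/σ²; posterior mean is the precision-weighted average of μ₀ and x̄.
σ₀² = 89.87² = 8076.6169, σ² = 56.11² = 3148.3321. Prior precision 1/σ₀² = 1/8076.6169; data precision n/σ² = 10/3148.3321.
w = (n/σ²)/(1/σ₀² + n/σ²) = n·σ₀²/(σ² + n·σ₀²) = 10·8076.6169/(3148.3321 + 10·8076.6169) = 80766.169/83914.5011 = 0.9625.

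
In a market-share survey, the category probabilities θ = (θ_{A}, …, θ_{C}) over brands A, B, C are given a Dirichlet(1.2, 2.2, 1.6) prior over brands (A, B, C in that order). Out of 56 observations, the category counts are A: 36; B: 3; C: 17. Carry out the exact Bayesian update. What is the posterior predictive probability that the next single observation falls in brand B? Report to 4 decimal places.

The Dirichlet prior is conjugate to the Multinomial likelihood: each posterior αⱼ = prior αⱼ + observed count nⱼ.
Posterior concentration: (37.2, 5.2, 18.6), total = 61.0.
P(next = B | data) = α_{B}/Σα = 0.0852.

0.0852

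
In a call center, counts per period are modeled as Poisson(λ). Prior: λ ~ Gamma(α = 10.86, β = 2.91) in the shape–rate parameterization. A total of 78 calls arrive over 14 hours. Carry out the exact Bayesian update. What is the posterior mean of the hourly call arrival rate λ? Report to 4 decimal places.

5.2549

With a Gamma(shape α, rate β) prior, the Poisson likelihood is conjugate: the posterior is Gamma(α + ΣXᵢ, β + n).
Posterior: Gamma(α+S, β+n) = Gamma(10.86+78, 2.91+14) = Gamma(88.86, 16.91).
Posterior mean = α/β = 88.86/16.91 = 5.2549.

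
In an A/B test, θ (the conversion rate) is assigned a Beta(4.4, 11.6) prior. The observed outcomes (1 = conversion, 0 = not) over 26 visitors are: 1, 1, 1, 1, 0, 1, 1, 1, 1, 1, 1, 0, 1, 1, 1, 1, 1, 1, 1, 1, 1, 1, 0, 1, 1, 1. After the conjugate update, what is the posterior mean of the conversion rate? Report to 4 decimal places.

The Beta prior is conjugate to a Binomial/Bernoulli likelihood; the update adds successes to α and failures to β.
Posterior: Beta(α+k, β+n−k) = Beta(4.4+23, 11.6+3) = Beta(27.4, 14.6).
Posterior mean = α/(α+β) = 27.4/42.0 = 0.6524.

0.6524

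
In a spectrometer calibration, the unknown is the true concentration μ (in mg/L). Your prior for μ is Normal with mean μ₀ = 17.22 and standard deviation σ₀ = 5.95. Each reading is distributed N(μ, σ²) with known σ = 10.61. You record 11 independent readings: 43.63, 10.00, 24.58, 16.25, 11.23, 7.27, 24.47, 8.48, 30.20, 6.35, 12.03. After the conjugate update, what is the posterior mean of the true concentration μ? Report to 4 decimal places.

17.5776

For Normal data with known variance σ², a Normal(μ₀, σ₀²) prior on μ is conjugate. Posterior precision = 1/σ₀² + n/σ²; posterior mean is the precision-weighted average of μ₀ and x̄.
Σxᵢ = 43.63 + 10.00 + 24.58 + 16.25 + 11.23 + 7.27 + 24.47 + 8.48 + 30.20 + 6.35 + 12.03 = 194.49, so n·x̄ = 194.49.
σ₀² = 5.95² = 35.4025, σ² = 10.61² = 112.5721; σ² + n·σ₀² = 112.5721 + 11·35.4025 = 501.9996.
Posterior mean = (μ₀/σ₀² + n·x̄/σ²)/(1/σ₀² + n/σ²) = (σ²·μ₀ + σ₀²·n·x̄)/(σ² + n·σ₀²) = (112.5721·17.22 + 35.4025·194.49)/501.9996 = 8823.923787/501.9996 = 17.5776.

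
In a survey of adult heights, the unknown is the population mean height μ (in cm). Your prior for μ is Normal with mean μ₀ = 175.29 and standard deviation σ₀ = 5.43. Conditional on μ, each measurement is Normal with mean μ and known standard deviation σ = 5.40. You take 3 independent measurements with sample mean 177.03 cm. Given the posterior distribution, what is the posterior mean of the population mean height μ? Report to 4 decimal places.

176.5986

For Normal data with known variance σ², a Normal(μ₀, σ₀²) prior on μ is conjugate. Posterior precision = 1/σ₀² + n/σ²; posterior mean is the precision-weighted average of μ₀ and x̄.
n·x̄ = 3·177.03 = 531.09.
σ₀² = 5.43² = 29.4849, σ² = 5.40² = 29.16; σ² + n·σ₀² = 29.16 + 3·29.4849 = 117.6147.
Posterior mean = (μ₀/σ₀² + n·x̄/σ²)/(1/σ₀² + n/σ²) = (σ²·μ₀ + σ₀²·n·x̄)/(σ² + n·σ₀²) = (29.16·175.29 + 29.4849·531.09)/117.6147 = 20770.591941/117.6147 = 176.5986.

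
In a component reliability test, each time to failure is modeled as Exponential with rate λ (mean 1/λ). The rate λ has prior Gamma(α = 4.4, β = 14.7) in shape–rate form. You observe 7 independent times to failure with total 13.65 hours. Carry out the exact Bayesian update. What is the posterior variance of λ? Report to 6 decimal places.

With a Gamma(shape α, rate β) prior on the exponential rate λ, the posterior after n observations with total T = Σxᵢ is Gamma(α+n, β+T).
Posterior: Gamma(4.4+7, 14.7+13.65) = Gamma(11.4, 28.35).
Var = α/β² = 0.014184.

0.014184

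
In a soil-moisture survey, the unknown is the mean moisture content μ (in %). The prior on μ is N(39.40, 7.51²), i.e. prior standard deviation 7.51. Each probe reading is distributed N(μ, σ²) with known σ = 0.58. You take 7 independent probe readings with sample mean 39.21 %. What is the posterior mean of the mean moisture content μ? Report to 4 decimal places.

For Normal data with known variance σ², a Normal(μ₀, σ₀²) prior on μ is conjugate. Posterior precision = 1/σ₀² + n/σ²; posterior mean is the precision-weighted average of μ₀ and x̄.
n·x̄ = 7·39.21 = 274.47.
σ₀² = 7.51² = 56.4001, σ² = 0.58² = 0.3364; σ² + n·σ₀² = 0.3364 + 7·56.4001 = 395.1371.
Posterior mean = (μ₀/σ₀² + n·x̄/σ²)/(1/σ₀² + n/σ²) = (σ²·μ₀ + σ₀²·n·x̄)/(σ² + n·σ₀²) = (0.3364·39.40 + 56.4001·274.47)/395.1371 = 15493.389607/395.1371 = 39.2102.

39.2102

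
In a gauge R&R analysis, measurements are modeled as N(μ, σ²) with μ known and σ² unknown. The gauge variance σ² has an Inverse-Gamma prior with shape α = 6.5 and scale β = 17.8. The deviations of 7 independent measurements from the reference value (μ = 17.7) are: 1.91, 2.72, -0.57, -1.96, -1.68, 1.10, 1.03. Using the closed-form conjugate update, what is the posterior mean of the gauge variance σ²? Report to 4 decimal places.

3.1059

With known mean μ and an Inverse-Gamma(α, β) prior on σ², the Normal likelihood is conjugate: posterior is Inv-Gamma(α + n/2, β + Σ(xᵢ−μ)²/2).
Σ(xᵢ−μ)² = (1.91)² + (2.72)² + (-0.57)² + (-1.96)² + (-1.68)² + (1.10)² + (1.03)² = 20.3063.
Posterior: Inv-Gamma(6.5 + 7/2, 17.8 + 20.3063/2) = Inv-Gamma(10.00, 27.95315).
E[σ²|data] = β/(α−1) = 27.95315/9.00 = 3.1059.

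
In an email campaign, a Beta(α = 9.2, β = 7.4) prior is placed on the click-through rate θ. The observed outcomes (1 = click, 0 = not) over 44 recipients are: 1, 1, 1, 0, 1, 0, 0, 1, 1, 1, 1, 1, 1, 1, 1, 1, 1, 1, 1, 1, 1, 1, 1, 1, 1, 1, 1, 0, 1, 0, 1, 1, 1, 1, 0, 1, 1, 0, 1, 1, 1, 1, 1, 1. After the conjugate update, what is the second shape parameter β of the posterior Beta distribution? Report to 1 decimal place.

14.4

The Beta prior is conjugate to a Binomial/Bernoulli likelihood; the update adds successes to α and failures to β.
Posterior: Beta(α+k, β+n−k) = Beta(9.2+37, 7.4+7) = Beta(46.2, 14.4).
Posterior β = 14.4.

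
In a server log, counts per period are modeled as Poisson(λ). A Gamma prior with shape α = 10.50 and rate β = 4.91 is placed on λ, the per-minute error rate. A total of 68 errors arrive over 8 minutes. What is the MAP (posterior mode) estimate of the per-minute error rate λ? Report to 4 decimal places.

6.0031

With a Gamma(shape α, rate β) prior, the Poisson likelihood is conjugate: the posterior is Gamma(α + ΣXᵢ, β + n).
Posterior: Gamma(α+S, β+n) = Gamma(10.50+68, 4.91+8) = Gamma(78.50, 12.91).
Mode of Gamma(α,β) for α≥1 is (α−1)/β = 77.50/12.91 = 6.0031.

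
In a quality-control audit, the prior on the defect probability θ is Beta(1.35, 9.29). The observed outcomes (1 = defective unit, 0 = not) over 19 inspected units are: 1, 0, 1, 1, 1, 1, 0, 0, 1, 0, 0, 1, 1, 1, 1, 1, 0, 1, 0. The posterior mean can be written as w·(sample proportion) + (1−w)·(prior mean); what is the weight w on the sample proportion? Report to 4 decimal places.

The Beta prior is conjugate to a Binomial/Bernoulli likelihood; the update adds successes to α and failures to β.
Posterior mean = (α₀+k)/(α₀+β₀+n) = [n/(α₀+β₀+n)]·(k/n) + [(α₀+β₀)/(α₀+β₀+n)]·α₀/(α₀+β₀), so only n and the prior enter the weight.
The weight on the data is w = n/(α₀+β₀+n) = 19/(1.35+9.29+19) = 19/29.64 = 0.6410.

0.6410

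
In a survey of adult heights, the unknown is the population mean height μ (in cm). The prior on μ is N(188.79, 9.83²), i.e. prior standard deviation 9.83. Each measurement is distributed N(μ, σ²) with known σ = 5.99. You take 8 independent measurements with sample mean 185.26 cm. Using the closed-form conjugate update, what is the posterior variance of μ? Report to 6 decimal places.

For Normal data with known variance σ², a Normal(μ₀, σ₀²) prior on μ is conjugate. Posterior precision = 1/σ₀² + n/σ²; posterior mean is the precision-weighted average of μ₀ and x̄.
σ₀² = 9.83² = 96.6289, σ² = 5.99² = 35.8801; σ² + n·σ₀² = 35.8801 + 8·96.6289 = 808.9113.
Posterior precision = 1/σ₀² + n/σ² = 1/96.6289 + 8/35.8801 = (σ² + n·σ₀²)/(σ₀²σ²) = 808.9113/(96.6289·35.8801); posterior variance σₙ² = σ₀²σ²/(σ² + n·σ₀²) = 96.6289·35.8801/808.9113 = 4.286075.

4.286075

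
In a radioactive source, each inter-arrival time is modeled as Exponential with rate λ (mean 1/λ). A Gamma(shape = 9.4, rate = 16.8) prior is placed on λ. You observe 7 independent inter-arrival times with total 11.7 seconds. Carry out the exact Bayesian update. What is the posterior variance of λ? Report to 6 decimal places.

With a Gamma(shape α, rate β) prior on the exponential rate λ, the posterior after n observations with total T = Σxᵢ is Gamma(α+n, β+T).
Posterior: Gamma(9.4+7, 16.8+11.7) = Gamma(16.4, 28.5).
Var = α/β² = 0.020191.

0.020191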